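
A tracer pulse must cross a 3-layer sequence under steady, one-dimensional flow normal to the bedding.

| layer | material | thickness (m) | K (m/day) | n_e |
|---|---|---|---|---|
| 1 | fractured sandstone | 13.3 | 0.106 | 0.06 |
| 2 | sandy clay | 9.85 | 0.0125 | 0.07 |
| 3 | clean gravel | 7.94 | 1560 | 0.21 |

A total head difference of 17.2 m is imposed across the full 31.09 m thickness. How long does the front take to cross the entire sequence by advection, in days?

168

With flow normal to the layers, continuity requires the same specific discharge q through every layer.
Σ(b_i/K_i) = 13.3/0.106 + 9.85/0.0125 + 7.94/1560 = 913.5 d.
q = Δh / Σ(b_i/K_i) = 17.2 / 913.5 = 0.01883 m/day.
In each layer the seepage velocity is v_i = q/n_i, so the layer transit time is t_i = b_i·n_i / q:
  layer 1 (fractured sandstone): t_1 = 13.3 × 0.06 / 0.01883 = 42.38 d
  layer 2 (sandy clay): t_2 = 9.85 × 0.07 / 0.01883 = 36.62 d
  layer 3 (clean gravel): t_3 = 7.94 × 0.21 / 0.01883 = 88.55 d
Total t = Σ t_i = 167.6 days.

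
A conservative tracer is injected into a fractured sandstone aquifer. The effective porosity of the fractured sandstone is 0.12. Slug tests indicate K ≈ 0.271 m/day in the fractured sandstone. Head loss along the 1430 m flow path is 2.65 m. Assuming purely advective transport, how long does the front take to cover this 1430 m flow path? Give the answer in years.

Hydraulic gradient i = Δh / L = 2.65 / 1430 = 0.001853.
Darcy flux q = K · i = 0.2710 × 0.001853 = 0.0005022 m/day.
Seepage velocity v = q / n_e = 0.0005022 / 0.12 = 0.004185 m/day.
Travel time t = L / v = 1430 / 0.004185 = 3.417e+05 days = 935.5 years.

936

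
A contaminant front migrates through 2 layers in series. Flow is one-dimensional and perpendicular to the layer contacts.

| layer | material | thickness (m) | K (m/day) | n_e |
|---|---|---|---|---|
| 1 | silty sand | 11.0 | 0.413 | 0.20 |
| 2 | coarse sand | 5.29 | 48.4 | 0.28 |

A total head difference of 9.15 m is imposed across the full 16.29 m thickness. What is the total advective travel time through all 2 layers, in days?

With flow normal to the layers, continuity requires the same specific discharge q through every layer.
Σ(b_i/K_i) = 11.0/0.413 + 5.29/48.4 = 26.74 d.
q = Δh / Σ(b_i/K_i) = 9.15 / 26.74 = 0.3421 m/day.
In each layer the seepage velocity is v_i = q/n_i, so the layer transit time is t_i = b_i·n_i / q:
  layer 1 (silty sand): t_1 = 11.0 × 0.20 / 0.3421 = 6.430 d
  layer 2 (coarse sand): t_2 = 5.29 × 0.28 / 0.3421 = 4.329 d
Total t = Σ t_i = 10.76 days.

10.8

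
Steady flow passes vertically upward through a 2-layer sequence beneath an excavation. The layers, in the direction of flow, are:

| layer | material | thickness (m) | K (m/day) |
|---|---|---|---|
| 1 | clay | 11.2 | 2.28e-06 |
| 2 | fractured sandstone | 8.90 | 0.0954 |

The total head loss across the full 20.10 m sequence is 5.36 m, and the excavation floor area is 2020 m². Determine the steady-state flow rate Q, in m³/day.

0.00220

Flow is perpendicular to layering, so the layers act in series and the equivalent K is the thickness-weighted harmonic mean.
Total thickness L = 11.2 + 8.90 = 20.10 m.
Σ(b_i/K_i) = 11.2/2.28e-06 + 8.90/0.0954 = 4.912e+06 d.
K_eq = L / Σ(b_i/K_i) = 20.10 / 4.912e+06 = 4.092e-06 m/day.
Q = K_eq · A · (Δh/L) = 4.092e-06 × 2020 × (5.36/20.10) = 0.002204 m³/day.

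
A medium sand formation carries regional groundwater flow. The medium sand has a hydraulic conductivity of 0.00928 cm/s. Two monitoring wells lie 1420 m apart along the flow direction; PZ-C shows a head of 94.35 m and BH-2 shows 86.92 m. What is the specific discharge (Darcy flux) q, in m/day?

Convert K: 0.00928 cm/s × 864 = 8.018 m/day.
Hydraulic gradient i = (94.35 − 86.92) / 1420 = 7.43 / 1420 = 0.005232.
Specific discharge q = K · i = 8.018 × 0.005232 = 0.04195 m/day.

0.0420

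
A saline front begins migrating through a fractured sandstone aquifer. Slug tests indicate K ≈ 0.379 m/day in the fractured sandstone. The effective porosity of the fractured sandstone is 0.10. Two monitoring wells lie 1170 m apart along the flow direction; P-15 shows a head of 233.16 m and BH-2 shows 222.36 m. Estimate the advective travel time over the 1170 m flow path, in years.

Hydraulic gradient i = (233.16 − 222.36) / 1170 = 10.8 / 1170 = 0.009231.
Darcy flux q = K · i = 0.3790 × 0.009231 = 0.003498 m/day.
Seepage velocity v = q / n_e = 0.003498 / 0.10 = 0.03498 m/day.
Travel time t = L / v = 1170 / 0.03498 = 33443 days = 91.56 years.

91.6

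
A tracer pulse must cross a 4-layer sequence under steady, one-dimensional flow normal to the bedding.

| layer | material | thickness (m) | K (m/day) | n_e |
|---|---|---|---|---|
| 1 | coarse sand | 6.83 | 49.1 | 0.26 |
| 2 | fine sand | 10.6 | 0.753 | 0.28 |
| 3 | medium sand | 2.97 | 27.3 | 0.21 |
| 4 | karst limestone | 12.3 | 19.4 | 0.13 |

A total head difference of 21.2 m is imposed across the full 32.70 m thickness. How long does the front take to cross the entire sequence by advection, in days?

4.92

With flow normal to the layers, continuity requires the same specific discharge q through every layer.
Σ(b_i/K_i) = 6.83/49.1 + 10.6/0.753 + 2.97/27.3 + 12.3/19.4 = 14.96 d.
q = Δh / Σ(b_i/K_i) = 21.2 / 14.96 = 1.417 m/day.
In each layer the seepage velocity is v_i = q/n_i, so the layer transit time is t_i = b_i·n_i / q:
  layer 1 (coarse sand): t_1 = 6.83 × 0.26 / 1.417 = 1.253 d
  layer 2 (fine sand): t_2 = 10.6 × 0.28 / 1.417 = 2.094 d
  layer 3 (medium sand): t_3 = 2.97 × 0.21 / 1.417 = 0.4401 d
  layer 4 (karst limestone): t_4 = 12.3 × 0.13 / 1.417 = 1.128 d
Total t = Σ t_i = 4.916 days.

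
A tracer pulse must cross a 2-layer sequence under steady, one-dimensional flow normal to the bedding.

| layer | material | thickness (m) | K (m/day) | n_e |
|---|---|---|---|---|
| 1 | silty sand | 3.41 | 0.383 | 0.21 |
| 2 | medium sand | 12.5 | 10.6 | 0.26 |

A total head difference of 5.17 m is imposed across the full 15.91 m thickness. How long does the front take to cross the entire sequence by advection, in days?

7.73

With flow normal to the layers, continuity requires the same specific discharge q through every layer.
Σ(b_i/K_i) = 3.41/0.383 + 12.5/10.6 = 10.08 d.
q = Δh / Σ(b_i/K_i) = 5.17 / 10.08 = 0.5128 m/day.
In each layer the seepage velocity is v_i = q/n_i, so the layer transit time is t_i = b_i·n_i / q:
  layer 1 (silty sand): t_1 = 3.41 × 0.21 / 0.5128 = 1.397 d
  layer 2 (medium sand): t_2 = 12.5 × 0.26 / 0.5128 = 6.338 d
Total t = Σ t_i = 7.735 days.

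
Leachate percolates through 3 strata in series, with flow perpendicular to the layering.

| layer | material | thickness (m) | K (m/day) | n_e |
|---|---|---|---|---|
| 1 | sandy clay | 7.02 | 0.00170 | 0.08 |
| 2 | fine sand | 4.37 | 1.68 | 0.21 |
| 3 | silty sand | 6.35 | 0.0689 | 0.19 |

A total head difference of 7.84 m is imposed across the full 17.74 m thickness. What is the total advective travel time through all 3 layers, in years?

3.96

With flow normal to the layers, continuity requires the same specific discharge q through every layer.
Σ(b_i/K_i) = 7.02/0.00170 + 4.37/1.68 + 6.35/0.0689 = 4224 d.
q = Δh / Σ(b_i/K_i) = 7.84 / 4224 = 0.001856 m/day.
In each layer the seepage velocity is v_i = q/n_i, so the layer transit time is t_i = b_i·n_i / q:
  layer 1 (sandy clay): t_1 = 7.02 × 0.08 / 0.001856 = 302.6 d
  layer 2 (fine sand): t_2 = 4.37 × 0.21 / 0.001856 = 494.5 d
  layer 3 (silty sand): t_3 = 6.35 × 0.19 / 0.001856 = 650.1 d
Total t = Σ t_i = 1447 days = 3.962 years.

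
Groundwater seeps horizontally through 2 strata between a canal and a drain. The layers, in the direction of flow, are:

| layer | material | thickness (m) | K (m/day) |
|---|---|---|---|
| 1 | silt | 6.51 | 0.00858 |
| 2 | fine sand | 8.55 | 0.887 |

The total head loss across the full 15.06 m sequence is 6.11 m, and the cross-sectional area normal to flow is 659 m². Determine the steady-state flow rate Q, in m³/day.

Flow is perpendicular to layering, so the layers act in series and the equivalent K is the thickness-weighted harmonic mean.
Total thickness L = 6.51 + 8.55 = 15.06 m.
Σ(b_i/K_i) = 6.51/0.00858 + 8.55/0.887 = 768.4 d.
K_eq = L / Σ(b_i/K_i) = 15.06 / 768.4 = 0.01960 m/day.
Q = K_eq · A · (Δh/L) = 0.01960 × 659 × (6.11/15.06) = 5.240 m³/day.

5.24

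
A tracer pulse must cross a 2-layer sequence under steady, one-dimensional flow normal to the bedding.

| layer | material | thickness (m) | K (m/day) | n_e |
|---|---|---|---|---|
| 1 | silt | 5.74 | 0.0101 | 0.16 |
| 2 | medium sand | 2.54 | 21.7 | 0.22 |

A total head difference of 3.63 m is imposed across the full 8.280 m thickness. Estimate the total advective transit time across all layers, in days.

With flow normal to the layers, continuity requires the same specific discharge q through every layer.
Σ(b_i/K_i) = 5.74/0.0101 + 2.54/21.7 = 568.4 d.
q = Δh / Σ(b_i/K_i) = 3.63 / 568.4 = 0.006386 m/day.
In each layer the seepage velocity is v_i = q/n_i, so the layer transit time is t_i = b_i·n_i / q:
  layer 1 (silt): t_1 = 5.74 × 0.16 / 0.006386 = 143.8 d
  layer 2 (medium sand): t_2 = 2.54 × 0.22 / 0.006386 = 87.50 d
Total t = Σ t_i = 231.3 days.

231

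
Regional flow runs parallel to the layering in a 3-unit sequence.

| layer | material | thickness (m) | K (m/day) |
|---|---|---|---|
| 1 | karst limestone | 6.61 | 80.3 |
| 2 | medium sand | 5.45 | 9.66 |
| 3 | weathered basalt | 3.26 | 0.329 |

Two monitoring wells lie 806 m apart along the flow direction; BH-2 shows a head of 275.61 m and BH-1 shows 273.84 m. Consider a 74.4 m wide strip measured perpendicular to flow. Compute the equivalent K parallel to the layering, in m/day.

Flow is parallel to layering, so each bed carries its own Darcy discharge and the transmissivities add.
Σ(K_i·b_i) = 80.3×6.61 + 9.66×5.45 + 0.329×3.26 = 584.5 m²/day.
Total thickness b = 15.32 m, so K_eq = Σ(K_i·b_i)/b = 38.15 m/day.

38.2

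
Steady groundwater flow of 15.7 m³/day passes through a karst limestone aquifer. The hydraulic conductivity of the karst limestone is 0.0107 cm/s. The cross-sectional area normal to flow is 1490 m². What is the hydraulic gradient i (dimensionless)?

Convert K: 0.0107 cm/s × 864 = 9.245 m/day.
From Q = K·A·i, i = Q / (K·A) = 15.7 / (9.245 × 1490) = 0.001140.

0.00114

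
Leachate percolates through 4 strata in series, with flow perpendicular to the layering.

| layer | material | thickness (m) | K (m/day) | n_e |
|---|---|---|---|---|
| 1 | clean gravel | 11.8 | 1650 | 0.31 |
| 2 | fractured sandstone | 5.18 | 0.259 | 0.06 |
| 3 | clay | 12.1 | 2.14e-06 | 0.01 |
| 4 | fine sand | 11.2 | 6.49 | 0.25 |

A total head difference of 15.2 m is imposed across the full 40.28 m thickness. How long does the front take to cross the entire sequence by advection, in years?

7020

With flow normal to the layers, continuity requires the same specific discharge q through every layer.
Σ(b_i/K_i) = 11.8/1650 + 5.18/0.259 + 12.1/2.14e-06 + 11.2/6.49 = 5.654e+06 d.
q = Δh / Σ(b_i/K_i) = 15.2 / 5.654e+06 = 2.688e-06 m/day.
In each layer the seepage velocity is v_i = q/n_i, so the layer transit time is t_i = b_i·n_i / q:
  layer 1 (clean gravel): t_1 = 11.8 × 0.31 / 2.688e-06 = 1.361e+06 d
  layer 2 (fractured sandstone): t_2 = 5.18 × 0.06 / 2.688e-06 = 1.156e+05 d
  layer 3 (clay): t_3 = 12.1 × 0.01 / 2.688e-06 = 45011 d
  layer 4 (fine sand): t_4 = 11.2 × 0.25 / 2.688e-06 = 1.042e+06 d
Total t = Σ t_i = 2.563e+06 days = 7017 years.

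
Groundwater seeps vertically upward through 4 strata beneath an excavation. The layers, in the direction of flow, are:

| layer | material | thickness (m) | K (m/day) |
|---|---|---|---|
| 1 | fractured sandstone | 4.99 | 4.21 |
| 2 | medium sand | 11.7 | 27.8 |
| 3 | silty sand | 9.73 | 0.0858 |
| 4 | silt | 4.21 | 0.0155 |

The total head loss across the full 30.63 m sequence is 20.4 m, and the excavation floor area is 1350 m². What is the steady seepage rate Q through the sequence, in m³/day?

Flow is perpendicular to layering, so the layers act in series and the equivalent K is the thickness-weighted harmonic mean.
Total thickness L = 4.99 + 11.7 + 9.73 + 4.21 = 30.63 m.
Σ(b_i/K_i) = 4.99/4.21 + 11.7/27.8 + 9.73/0.0858 + 4.21/0.0155 = 386.6 d.
K_eq = L / Σ(b_i/K_i) = 30.63 / 386.6 = 0.07922 m/day.
Q = K_eq · A · (Δh/L) = 0.07922 × 1350 × (20.4/30.63) = 71.23 m³/day.

71.2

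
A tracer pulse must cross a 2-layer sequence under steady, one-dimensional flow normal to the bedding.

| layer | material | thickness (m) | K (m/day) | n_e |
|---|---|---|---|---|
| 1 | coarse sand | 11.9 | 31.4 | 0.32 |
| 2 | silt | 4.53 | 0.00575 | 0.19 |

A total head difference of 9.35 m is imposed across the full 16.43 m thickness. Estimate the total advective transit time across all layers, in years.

1.08

With flow normal to the layers, continuity requires the same specific discharge q through every layer.
Σ(b_i/K_i) = 11.9/31.4 + 4.53/0.00575 = 788.2 d.
q = Δh / Σ(b_i/K_i) = 9.35 / 788.2 = 0.01186 m/day.
In each layer the seepage velocity is v_i = q/n_i, so the layer transit time is t_i = b_i·n_i / q:
  layer 1 (coarse sand): t_1 = 11.9 × 0.32 / 0.01186 = 321.0 d
  layer 2 (silt): t_2 = 4.53 × 0.19 / 0.01186 = 72.56 d
Total t = Σ t_i = 393.6 days = 1.078 years.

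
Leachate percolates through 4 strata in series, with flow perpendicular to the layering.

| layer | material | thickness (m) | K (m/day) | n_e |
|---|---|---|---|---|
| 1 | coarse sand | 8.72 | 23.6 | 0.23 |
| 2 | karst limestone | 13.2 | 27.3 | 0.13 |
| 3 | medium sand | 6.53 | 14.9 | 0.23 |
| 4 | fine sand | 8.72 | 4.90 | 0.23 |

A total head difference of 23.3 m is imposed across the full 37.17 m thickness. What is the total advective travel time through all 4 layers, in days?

With flow normal to the layers, continuity requires the same specific discharge q through every layer.
Σ(b_i/K_i) = 8.72/23.6 + 13.2/27.3 + 6.53/14.9 + 8.72/4.90 = 3.071 d.
q = Δh / Σ(b_i/K_i) = 23.3 / 3.071 = 7.587 m/day.
In each layer the seepage velocity is v_i = q/n_i, so the layer transit time is t_i = b_i·n_i / q:
  layer 1 (coarse sand): t_1 = 8.72 × 0.23 / 7.587 = 0.2643 d
  layer 2 (karst limestone): t_2 = 13.2 × 0.13 / 7.587 = 0.2262 d
  layer 3 (medium sand): t_3 = 6.53 × 0.23 / 7.587 = 0.1979 d
  layer 4 (fine sand): t_4 = 8.72 × 0.23 / 7.587 = 0.2643 d
Total t = Σ t_i = 0.9528 days.

0.953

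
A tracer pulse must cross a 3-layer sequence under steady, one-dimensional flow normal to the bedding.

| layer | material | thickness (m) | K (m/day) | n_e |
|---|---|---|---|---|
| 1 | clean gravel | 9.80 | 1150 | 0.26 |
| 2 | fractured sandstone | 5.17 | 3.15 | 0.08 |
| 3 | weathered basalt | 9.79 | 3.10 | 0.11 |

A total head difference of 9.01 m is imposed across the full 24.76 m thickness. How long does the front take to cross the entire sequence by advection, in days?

2.15

With flow normal to the layers, continuity requires the same specific discharge q through every layer.
Σ(b_i/K_i) = 9.80/1150 + 5.17/3.15 + 9.79/3.10 = 4.808 d.
q = Δh / Σ(b_i/K_i) = 9.01 / 4.808 = 1.874 m/day.
In each layer the seepage velocity is v_i = q/n_i, so the layer transit time is t_i = b_i·n_i / q:
  layer 1 (clean gravel): t_1 = 9.80 × 0.26 / 1.874 = 1.360 d
  layer 2 (fractured sandstone): t_2 = 5.17 × 0.08 / 1.874 = 0.2207 d
  layer 3 (weathered basalt): t_3 = 9.79 × 0.11 / 1.874 = 0.5746 d
Total t = Σ t_i = 2.155 days.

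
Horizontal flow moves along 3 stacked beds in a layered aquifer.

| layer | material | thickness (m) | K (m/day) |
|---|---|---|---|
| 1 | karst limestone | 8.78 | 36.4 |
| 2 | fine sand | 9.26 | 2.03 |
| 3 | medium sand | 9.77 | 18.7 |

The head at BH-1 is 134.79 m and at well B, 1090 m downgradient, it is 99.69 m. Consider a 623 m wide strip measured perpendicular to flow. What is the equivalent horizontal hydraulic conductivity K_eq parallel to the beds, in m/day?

Flow is parallel to layering, so each bed carries its own Darcy discharge and the transmissivities add.
Σ(K_i·b_i) = 36.4×8.78 + 2.03×9.26 + 18.7×9.77 = 521.1 m²/day.
Total thickness b = 27.81 m, so K_eq = Σ(K_i·b_i)/b = 18.74 m/day.

18.7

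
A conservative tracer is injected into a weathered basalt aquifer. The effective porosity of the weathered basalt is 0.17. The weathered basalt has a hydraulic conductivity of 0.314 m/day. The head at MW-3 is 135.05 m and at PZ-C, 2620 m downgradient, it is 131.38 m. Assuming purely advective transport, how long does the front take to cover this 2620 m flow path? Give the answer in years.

Hydraulic gradient i = (135.05 − 131.38) / 2620 = 3.67 / 2620 = 0.001401.
Darcy flux q = K · i = 0.3140 × 0.001401 = 0.0004398 m/day.
Seepage velocity v = q / n_e = 0.0004398 / 0.17 = 0.002587 m/day.
Travel time t = L / v = 2620 / 0.002587 = 1.013e+06 days = 2772 years.

2770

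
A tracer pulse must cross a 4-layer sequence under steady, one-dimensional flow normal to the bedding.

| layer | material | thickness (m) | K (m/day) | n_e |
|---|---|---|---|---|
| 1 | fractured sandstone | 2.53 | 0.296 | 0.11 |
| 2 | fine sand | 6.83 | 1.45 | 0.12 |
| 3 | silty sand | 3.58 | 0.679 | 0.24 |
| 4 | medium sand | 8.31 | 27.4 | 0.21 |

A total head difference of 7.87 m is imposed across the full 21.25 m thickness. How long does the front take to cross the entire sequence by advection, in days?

8.86

With flow normal to the layers, continuity requires the same specific discharge q through every layer.
Σ(b_i/K_i) = 2.53/0.296 + 6.83/1.45 + 3.58/0.679 + 8.31/27.4 = 18.83 d.
q = Δh / Σ(b_i/K_i) = 7.87 / 18.83 = 0.4179 m/day.
In each layer the seepage velocity is v_i = q/n_i, so the layer transit time is t_i = b_i·n_i / q:
  layer 1 (fractured sandstone): t_1 = 2.53 × 0.11 / 0.4179 = 0.6660 d
  layer 2 (fine sand): t_2 = 6.83 × 0.12 / 0.4179 = 1.961 d
  layer 3 (silty sand): t_3 = 3.58 × 0.24 / 0.4179 = 2.056 d
  layer 4 (medium sand): t_4 = 8.31 × 0.21 / 0.4179 = 4.176 d
Total t = Σ t_i = 8.860 days.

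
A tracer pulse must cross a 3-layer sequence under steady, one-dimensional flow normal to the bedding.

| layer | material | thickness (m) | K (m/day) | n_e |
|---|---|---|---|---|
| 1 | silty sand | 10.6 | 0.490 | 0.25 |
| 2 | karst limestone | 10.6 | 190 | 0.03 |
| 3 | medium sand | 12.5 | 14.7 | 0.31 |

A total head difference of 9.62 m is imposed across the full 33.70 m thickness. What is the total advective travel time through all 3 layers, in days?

With flow normal to the layers, continuity requires the same specific discharge q through every layer.
Σ(b_i/K_i) = 10.6/0.490 + 10.6/190 + 12.5/14.7 = 22.54 d.
q = Δh / Σ(b_i/K_i) = 9.62 / 22.54 = 0.4268 m/day.
In each layer the seepage velocity is v_i = q/n_i, so the layer transit time is t_i = b_i·n_i / q:
  layer 1 (silty sand): t_1 = 10.6 × 0.25 / 0.4268 = 6.209 d
  layer 2 (karst limestone): t_2 = 10.6 × 0.03 / 0.4268 = 0.7450 d
  layer 3 (medium sand): t_3 = 12.5 × 0.31 / 0.4268 = 9.079 d
Total t = Σ t_i = 16.03 days.

16.0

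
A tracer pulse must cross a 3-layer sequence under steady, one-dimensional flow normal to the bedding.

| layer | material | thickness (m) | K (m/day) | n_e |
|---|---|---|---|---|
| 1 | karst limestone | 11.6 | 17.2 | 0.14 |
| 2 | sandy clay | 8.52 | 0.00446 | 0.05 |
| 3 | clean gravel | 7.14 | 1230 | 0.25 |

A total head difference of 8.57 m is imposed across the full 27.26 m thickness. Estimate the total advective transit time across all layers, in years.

2.34

With flow normal to the layers, continuity requires the same specific discharge q through every layer.
Σ(b_i/K_i) = 11.6/17.2 + 8.52/0.00446 + 7.14/1230 = 1911 d.
q = Δh / Σ(b_i/K_i) = 8.57 / 1911 = 0.004485 m/day.
In each layer the seepage velocity is v_i = q/n_i, so the layer transit time is t_i = b_i·n_i / q:
  layer 1 (karst limestone): t_1 = 11.6 × 0.14 / 0.004485 = 362.1 d
  layer 2 (sandy clay): t_2 = 8.52 × 0.05 / 0.004485 = 94.99 d
  layer 3 (clean gravel): t_3 = 7.14 × 0.25 / 0.004485 = 398.0 d
Total t = Σ t_i = 855.2 days = 2.341 years.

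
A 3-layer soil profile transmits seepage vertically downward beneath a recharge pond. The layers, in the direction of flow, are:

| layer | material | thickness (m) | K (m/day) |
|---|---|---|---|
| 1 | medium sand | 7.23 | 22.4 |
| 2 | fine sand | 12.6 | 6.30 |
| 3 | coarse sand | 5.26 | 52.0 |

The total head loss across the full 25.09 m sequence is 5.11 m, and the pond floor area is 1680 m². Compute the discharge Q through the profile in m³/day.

Flow is perpendicular to layering, so the layers act in series and the equivalent K is the thickness-weighted harmonic mean.
Total thickness L = 7.23 + 12.6 + 5.26 = 25.09 m.
Σ(b_i/K_i) = 7.23/22.4 + 12.6/6.30 + 5.26/52.0 = 2.424 d.
K_eq = L / Σ(b_i/K_i) = 25.09 / 2.424 = 10.35 m/day.
Q = K_eq · A · (Δh/L) = 10.35 × 1680 × (5.11/25.09) = 3542 m³/day.

3540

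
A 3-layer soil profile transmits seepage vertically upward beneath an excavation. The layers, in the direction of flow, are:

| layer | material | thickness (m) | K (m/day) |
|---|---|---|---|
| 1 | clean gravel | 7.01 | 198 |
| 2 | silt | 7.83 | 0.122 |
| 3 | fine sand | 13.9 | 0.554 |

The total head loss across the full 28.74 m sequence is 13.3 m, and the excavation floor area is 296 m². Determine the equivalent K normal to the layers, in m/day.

Flow is perpendicular to layering, so the layers act in series and the equivalent K is the thickness-weighted harmonic mean.
Total thickness L = 7.01 + 7.83 + 13.9 = 28.74 m.
Σ(b_i/K_i) = 7.01/198 + 7.83/0.122 + 13.9/0.554 = 89.31 d.
K_eq = L / Σ(b_i/K_i) = 28.74 / 89.31 = 0.3218 m/day.

0.322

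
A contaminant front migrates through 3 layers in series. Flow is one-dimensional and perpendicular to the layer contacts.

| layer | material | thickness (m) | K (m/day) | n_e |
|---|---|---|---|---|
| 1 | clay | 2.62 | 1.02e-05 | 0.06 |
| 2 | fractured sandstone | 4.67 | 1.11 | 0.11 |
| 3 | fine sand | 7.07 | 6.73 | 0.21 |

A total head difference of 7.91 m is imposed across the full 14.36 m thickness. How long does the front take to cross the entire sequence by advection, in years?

With flow normal to the layers, continuity requires the same specific discharge q through every layer.
Σ(b_i/K_i) = 2.62/1.02e-05 + 4.67/1.11 + 7.07/6.73 = 2.569e+05 d.
q = Δh / Σ(b_i/K_i) = 7.91 / 2.569e+05 = 3.079e-05 m/day.
In each layer the seepage velocity is v_i = q/n_i, so the layer transit time is t_i = b_i·n_i / q:
  layer 1 (clay): t_1 = 2.62 × 0.06 / 3.079e-05 = 5105 d
  layer 2 (fractured sandstone): t_2 = 4.67 × 0.11 / 3.079e-05 = 16682 d
  layer 3 (fine sand): t_3 = 7.07 × 0.21 / 3.079e-05 = 48214 d
Total t = Σ t_i = 70001 days = 191.7 years.

192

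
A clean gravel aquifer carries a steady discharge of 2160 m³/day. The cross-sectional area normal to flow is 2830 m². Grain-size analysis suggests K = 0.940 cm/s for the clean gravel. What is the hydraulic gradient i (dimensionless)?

Convert K: 0.940 cm/s × 864 = 812.2 m/day.
From Q = K·A·i, i = Q / (K·A) = 2160 / (812.2 × 2830) = 0.0009398.

0.000940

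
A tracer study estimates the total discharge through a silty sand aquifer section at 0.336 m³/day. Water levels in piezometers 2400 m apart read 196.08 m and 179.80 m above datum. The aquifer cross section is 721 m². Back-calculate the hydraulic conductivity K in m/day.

0.0687

Hydraulic gradient i = (196.08 − 179.80) / 2400 = 16.28 / 2400 = 0.006783.
From Q = K·A·i, K = Q / (A·i) = 0.336 / (721.0 × 0.006783) = 0.06870 m/day.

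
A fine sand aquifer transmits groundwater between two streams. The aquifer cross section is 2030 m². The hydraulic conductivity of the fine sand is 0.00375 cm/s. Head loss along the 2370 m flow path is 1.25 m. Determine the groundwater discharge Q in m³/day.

3.47

Convert K: 0.00375 cm/s × 864 = 3.240 m/day.
Hydraulic gradient i = Δh / L = 1.25 / 2370 = 0.0005274.
Darcy's law: Q = K · A · i = 3.240 × 2030 × 0.0005274 = 3.469 m³/day.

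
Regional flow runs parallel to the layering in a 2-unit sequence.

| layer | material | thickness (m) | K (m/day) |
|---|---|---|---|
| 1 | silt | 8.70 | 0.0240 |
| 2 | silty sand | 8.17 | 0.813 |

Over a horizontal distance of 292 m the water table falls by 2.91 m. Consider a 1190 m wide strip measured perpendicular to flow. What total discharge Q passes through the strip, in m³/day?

81.2

Flow is parallel to layering, so each bed carries its own Darcy discharge and the transmissivities add.
Σ(K_i·b_i) = 0.0240×8.70 + 0.813×8.17 = 6.851 m²/day.
Hydraulic gradient i = Δh / L = 2.91 / 292 = 0.009966.
Q = Σ(K_i·b_i) · W · i = 6.851 × 1190 × 0.009966 = 81.25 m³/day.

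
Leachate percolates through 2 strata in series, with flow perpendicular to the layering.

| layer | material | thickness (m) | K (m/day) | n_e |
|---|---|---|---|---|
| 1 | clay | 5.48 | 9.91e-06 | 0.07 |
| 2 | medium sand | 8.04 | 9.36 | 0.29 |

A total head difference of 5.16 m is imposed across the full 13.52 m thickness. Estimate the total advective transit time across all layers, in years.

797

With flow normal to the layers, continuity requires the same specific discharge q through every layer.
Σ(b_i/K_i) = 5.48/9.91e-06 + 8.04/9.36 = 5.530e+05 d.
q = Δh / Σ(b_i/K_i) = 5.16 / 5.530e+05 = 9.331e-06 m/day.
In each layer the seepage velocity is v_i = q/n_i, so the layer transit time is t_i = b_i·n_i / q:
  layer 1 (clay): t_1 = 5.48 × 0.07 / 9.331e-06 = 41109 d
  layer 2 (medium sand): t_2 = 8.04 × 0.29 / 9.331e-06 = 2.499e+05 d
Total t = Σ t_i = 2.910e+05 days = 796.7 years.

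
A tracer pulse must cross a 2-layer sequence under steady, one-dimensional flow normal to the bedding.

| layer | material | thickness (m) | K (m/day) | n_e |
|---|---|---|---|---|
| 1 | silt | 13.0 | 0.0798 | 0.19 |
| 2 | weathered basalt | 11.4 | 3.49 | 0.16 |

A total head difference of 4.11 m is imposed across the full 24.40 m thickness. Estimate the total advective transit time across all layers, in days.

With flow normal to the layers, continuity requires the same specific discharge q through every layer.
Σ(b_i/K_i) = 13.0/0.0798 + 11.4/3.49 = 166.2 d.
q = Δh / Σ(b_i/K_i) = 4.11 / 166.2 = 0.02473 m/day.
In each layer the seepage velocity is v_i = q/n_i, so the layer transit time is t_i = b_i·n_i / q:
  layer 1 (silt): t_1 = 13.0 × 0.19 / 0.02473 = 99.87 d
  layer 2 (weathered basalt): t_2 = 11.4 × 0.16 / 0.02473 = 73.75 d
Total t = Σ t_i = 173.6 days.

174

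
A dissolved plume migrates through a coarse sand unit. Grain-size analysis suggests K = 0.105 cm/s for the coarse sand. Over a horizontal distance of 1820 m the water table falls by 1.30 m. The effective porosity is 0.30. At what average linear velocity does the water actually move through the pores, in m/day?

Convert K: 0.105 cm/s × 864 = 90.72 m/day.
Hydraulic gradient i = Δh / L = 1.30 / 1820 = 0.0007143.
Darcy flux q = K · i = 90.72 × 0.0007143 = 0.06480 m/day.
Seepage velocity v = q / n_e = 0.06480 / 0.30 = 0.2160 m/day.

0.216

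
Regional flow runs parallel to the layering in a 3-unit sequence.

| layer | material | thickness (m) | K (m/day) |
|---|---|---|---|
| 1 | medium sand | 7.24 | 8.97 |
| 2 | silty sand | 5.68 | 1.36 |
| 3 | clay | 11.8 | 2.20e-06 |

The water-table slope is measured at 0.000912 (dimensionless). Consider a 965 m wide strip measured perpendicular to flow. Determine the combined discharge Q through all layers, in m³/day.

64.0

Flow is parallel to layering, so each bed carries its own Darcy discharge and the transmissivities add.
Σ(K_i·b_i) = 8.97×7.24 + 1.36×5.68 + 2.20e-06×11.8 = 72.67 m²/day.
Hydraulic gradient i = 0.000912.
Q = Σ(K_i·b_i) · W · i = 72.67 × 965 × 0.0009120 = 63.95 m³/day.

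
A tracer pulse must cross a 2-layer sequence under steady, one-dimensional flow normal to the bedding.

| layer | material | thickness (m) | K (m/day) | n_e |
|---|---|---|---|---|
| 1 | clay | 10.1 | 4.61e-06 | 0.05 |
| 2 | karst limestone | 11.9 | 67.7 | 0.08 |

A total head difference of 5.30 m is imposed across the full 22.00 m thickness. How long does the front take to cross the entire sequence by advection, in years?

1650

With flow normal to the layers, continuity requires the same specific discharge q through every layer.
Σ(b_i/K_i) = 10.1/4.61e-06 + 11.9/67.7 = 2.191e+06 d.
q = Δh / Σ(b_i/K_i) = 5.30 / 2.191e+06 = 2.419e-06 m/day.
In each layer the seepage velocity is v_i = q/n_i, so the layer transit time is t_i = b_i·n_i / q:
  layer 1 (clay): t_1 = 10.1 × 0.05 / 2.419e-06 = 2.088e+05 d
  layer 2 (karst limestone): t_2 = 11.9 × 0.08 / 2.419e-06 = 3.935e+05 d
Total t = Σ t_i = 6.023e+05 days = 1649 years.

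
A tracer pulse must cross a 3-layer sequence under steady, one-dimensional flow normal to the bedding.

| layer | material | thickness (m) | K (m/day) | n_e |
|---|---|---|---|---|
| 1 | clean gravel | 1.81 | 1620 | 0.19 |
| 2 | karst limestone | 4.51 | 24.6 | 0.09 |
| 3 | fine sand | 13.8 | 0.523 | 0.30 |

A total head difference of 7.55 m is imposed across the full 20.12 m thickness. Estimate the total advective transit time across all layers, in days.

With flow normal to the layers, continuity requires the same specific discharge q through every layer.
Σ(b_i/K_i) = 1.81/1620 + 4.51/24.6 + 13.8/0.523 = 26.57 d.
q = Δh / Σ(b_i/K_i) = 7.55 / 26.57 = 0.2841 m/day.
In each layer the seepage velocity is v_i = q/n_i, so the layer transit time is t_i = b_i·n_i / q:
  layer 1 (clean gravel): t_1 = 1.81 × 0.19 / 0.2841 = 1.210 d
  layer 2 (karst limestone): t_2 = 4.51 × 0.09 / 0.2841 = 1.428 d
  layer 3 (fine sand): t_3 = 13.8 × 0.30 / 0.2841 = 14.57 d
Total t = Σ t_i = 17.21 days.

17.2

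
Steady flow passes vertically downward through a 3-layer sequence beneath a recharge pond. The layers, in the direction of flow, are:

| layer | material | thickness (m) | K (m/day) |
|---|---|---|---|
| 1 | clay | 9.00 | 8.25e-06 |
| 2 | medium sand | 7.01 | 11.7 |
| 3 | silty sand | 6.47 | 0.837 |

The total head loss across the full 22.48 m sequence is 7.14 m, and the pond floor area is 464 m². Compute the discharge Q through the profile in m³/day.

Flow is perpendicular to layering, so the layers act in series and the equivalent K is the thickness-weighted harmonic mean.
Total thickness L = 9.00 + 7.01 + 6.47 = 22.48 m.
Σ(b_i/K_i) = 9.00/8.25e-06 + 7.01/11.7 + 6.47/0.837 = 1.091e+06 d.
K_eq = L / Σ(b_i/K_i) = 22.48 / 1.091e+06 = 2.061e-05 m/day.
Q = K_eq · A · (Δh/L) = 2.061e-05 × 464 × (7.14/22.48) = 0.003037 m³/day.

0.00304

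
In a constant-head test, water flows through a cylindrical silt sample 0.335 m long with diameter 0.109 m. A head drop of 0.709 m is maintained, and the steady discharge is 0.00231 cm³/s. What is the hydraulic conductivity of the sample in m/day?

Cross-sectional area A = π·(d/2)² = π × (0.109/2)² = 0.009331 m².
Convert discharge: 0.00231 cm³/s = 2.310e-09 m³/s.
Darcy's law rearranged: K = Q·L / (A·Δh) = 2.310e-09 × 0.335 / (0.009331 × 0.709) = 1.170e-07 m/s = 0.01011 m/day.

0.0101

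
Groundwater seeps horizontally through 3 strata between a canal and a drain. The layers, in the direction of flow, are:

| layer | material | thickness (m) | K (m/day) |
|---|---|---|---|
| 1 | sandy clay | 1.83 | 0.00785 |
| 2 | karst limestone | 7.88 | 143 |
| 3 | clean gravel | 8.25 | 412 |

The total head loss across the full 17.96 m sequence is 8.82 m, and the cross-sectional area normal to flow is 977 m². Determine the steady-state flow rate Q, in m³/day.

Flow is perpendicular to layering, so the layers act in series and the equivalent K is the thickness-weighted harmonic mean.
Total thickness L = 1.83 + 7.88 + 8.25 = 17.96 m.
Σ(b_i/K_i) = 1.83/0.00785 + 7.88/143 + 8.25/412 = 233.2 d.
K_eq = L / Σ(b_i/K_i) = 17.96 / 233.2 = 0.07702 m/day.
Q = K_eq · A · (Δh/L) = 0.07702 × 977 × (8.82/17.96) = 36.95 m³/day.

37.0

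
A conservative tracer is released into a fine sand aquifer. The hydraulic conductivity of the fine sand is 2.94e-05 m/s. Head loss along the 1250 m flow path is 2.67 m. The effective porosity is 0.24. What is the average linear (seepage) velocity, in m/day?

0.0226

Convert K: 2.94e-05 m/s × 86400 = 2.540 m/day.
Hydraulic gradient i = Δh / L = 2.67 / 1250 = 0.002136.
Darcy flux q = K · i = 2.540 × 0.002136 = 0.005426 m/day.
Seepage velocity v = q / n_e = 0.005426 / 0.24 = 0.02261 m/day.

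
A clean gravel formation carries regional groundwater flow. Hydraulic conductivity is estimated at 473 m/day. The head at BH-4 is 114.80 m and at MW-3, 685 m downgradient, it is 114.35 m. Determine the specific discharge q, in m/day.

0.311

Hydraulic gradient i = (114.80 − 114.35) / 685 = 0.45 / 685 = 0.0006569.
Specific discharge q = K · i = 473.0 × 0.0006569 = 0.3107 m/day.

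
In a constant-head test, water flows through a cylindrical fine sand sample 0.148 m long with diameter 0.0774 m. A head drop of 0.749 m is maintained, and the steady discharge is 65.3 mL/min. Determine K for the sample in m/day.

Cross-sectional area A = π·(d/2)² = π × (0.0774/2)² = 0.004705 m².
Convert discharge: 65.3 mL/min = 1.088e-06 m³/s.
Darcy's law rearranged: K = Q·L / (A·Δh) = 1.088e-06 × 0.148 / (0.004705 × 0.749) = 4.571e-05 m/s = 3.949 m/day.

3.95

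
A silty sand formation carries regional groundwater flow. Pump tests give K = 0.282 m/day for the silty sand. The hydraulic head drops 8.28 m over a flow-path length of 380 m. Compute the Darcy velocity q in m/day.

0.00614

Hydraulic gradient i = Δh / L = 8.28 / 380 = 0.02179.
Specific discharge q = K · i = 0.2820 × 0.02179 = 0.006145 m/day.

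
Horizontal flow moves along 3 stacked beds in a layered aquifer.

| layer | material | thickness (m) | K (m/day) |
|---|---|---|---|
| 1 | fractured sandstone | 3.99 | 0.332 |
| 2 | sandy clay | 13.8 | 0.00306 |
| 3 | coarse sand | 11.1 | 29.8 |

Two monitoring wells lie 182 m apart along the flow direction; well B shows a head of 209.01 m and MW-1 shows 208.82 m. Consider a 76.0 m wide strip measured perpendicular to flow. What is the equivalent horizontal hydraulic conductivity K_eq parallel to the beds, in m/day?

Flow is parallel to layering, so each bed carries its own Darcy discharge and the transmissivities add.
Σ(K_i·b_i) = 0.332×3.99 + 0.00306×13.8 + 29.8×11.1 = 332.1 m²/day.
Total thickness b = 28.89 m, so K_eq = Σ(K_i·b_i)/b = 11.50 m/day.

11.5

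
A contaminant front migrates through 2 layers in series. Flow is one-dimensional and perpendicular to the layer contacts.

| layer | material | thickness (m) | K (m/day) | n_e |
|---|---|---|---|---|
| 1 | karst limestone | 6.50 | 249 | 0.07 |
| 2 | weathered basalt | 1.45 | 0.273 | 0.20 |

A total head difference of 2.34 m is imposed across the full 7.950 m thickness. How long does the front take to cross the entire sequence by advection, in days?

With flow normal to the layers, continuity requires the same specific discharge q through every layer.
Σ(b_i/K_i) = 6.50/249 + 1.45/0.273 = 5.337 d.
q = Δh / Σ(b_i/K_i) = 2.34 / 5.337 = 0.4384 m/day.
In each layer the seepage velocity is v_i = q/n_i, so the layer transit time is t_i = b_i·n_i / q:
  layer 1 (karst limestone): t_1 = 6.50 × 0.07 / 0.4384 = 1.038 d
  layer 2 (weathered basalt): t_2 = 1.45 × 0.20 / 0.4384 = 0.6615 d
Total t = Σ t_i = 1.699 days.

1.70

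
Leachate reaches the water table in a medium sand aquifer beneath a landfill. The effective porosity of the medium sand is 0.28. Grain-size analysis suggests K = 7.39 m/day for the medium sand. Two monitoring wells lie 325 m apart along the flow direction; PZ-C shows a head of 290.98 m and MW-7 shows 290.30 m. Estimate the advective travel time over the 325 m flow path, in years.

Hydraulic gradient i = (290.98 − 290.30) / 325 = 0.68 / 325 = 0.002092.
Darcy flux q = K · i = 7.390 × 0.002092 = 0.01546 m/day.
Seepage velocity v = q / n_e = 0.01546 / 0.28 = 0.05522 m/day.
Travel time t = L / v = 325 / 0.05522 = 5885 days = 16.11 years.

16.1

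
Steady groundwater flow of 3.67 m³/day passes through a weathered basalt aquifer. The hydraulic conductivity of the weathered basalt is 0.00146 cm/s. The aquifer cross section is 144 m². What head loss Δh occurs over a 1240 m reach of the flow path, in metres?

25.1

Convert K: 0.00146 cm/s × 864 = 1.261 m/day.
From Q = K·A·i, i = Q / (K·A) = 3.67 / (1.261 × 144.0) = 0.02020.
Head loss Δh = i · L = 0.02020 × 1240 = 25.05 m.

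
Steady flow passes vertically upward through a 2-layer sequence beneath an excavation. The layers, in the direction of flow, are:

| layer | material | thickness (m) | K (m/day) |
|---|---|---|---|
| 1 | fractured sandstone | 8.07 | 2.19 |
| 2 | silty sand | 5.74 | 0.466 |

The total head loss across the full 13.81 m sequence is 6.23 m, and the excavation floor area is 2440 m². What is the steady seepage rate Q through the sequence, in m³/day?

Flow is perpendicular to layering, so the layers act in series and the equivalent K is the thickness-weighted harmonic mean.
Total thickness L = 8.07 + 5.74 = 13.81 m.
Σ(b_i/K_i) = 8.07/2.19 + 5.74/0.466 = 16.00 d.
K_eq = L / Σ(b_i/K_i) = 13.81 / 16.00 = 0.8630 m/day.
Q = K_eq · A · (Δh/L) = 0.8630 × 2440 × (6.23/13.81) = 949.9 m³/day.

950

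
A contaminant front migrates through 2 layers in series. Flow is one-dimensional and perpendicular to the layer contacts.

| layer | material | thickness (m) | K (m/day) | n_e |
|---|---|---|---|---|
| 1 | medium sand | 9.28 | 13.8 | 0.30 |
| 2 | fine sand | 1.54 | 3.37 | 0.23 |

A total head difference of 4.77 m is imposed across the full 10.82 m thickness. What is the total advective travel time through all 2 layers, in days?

0.743

With flow normal to the layers, continuity requires the same specific discharge q through every layer.
Σ(b_i/K_i) = 9.28/13.8 + 1.54/3.37 = 1.129 d.
q = Δh / Σ(b_i/K_i) = 4.77 / 1.129 = 4.223 m/day.
In each layer the seepage velocity is v_i = q/n_i, so the layer transit time is t_i = b_i·n_i / q:
  layer 1 (medium sand): t_1 = 9.28 × 0.30 / 4.223 = 0.6592 d
  layer 2 (fine sand): t_2 = 1.54 × 0.23 / 4.223 = 0.08387 d
Total t = Σ t_i = 0.7431 days.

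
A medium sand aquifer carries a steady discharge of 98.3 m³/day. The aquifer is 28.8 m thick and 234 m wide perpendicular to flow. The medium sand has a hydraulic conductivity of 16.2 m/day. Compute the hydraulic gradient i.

Cross-sectional area A = 234 × 28.8 = 6739 m².
From Q = K·A·i, i = Q / (K·A) = 98.3 / (16.20 × 6739) = 0.0009004.

0.000900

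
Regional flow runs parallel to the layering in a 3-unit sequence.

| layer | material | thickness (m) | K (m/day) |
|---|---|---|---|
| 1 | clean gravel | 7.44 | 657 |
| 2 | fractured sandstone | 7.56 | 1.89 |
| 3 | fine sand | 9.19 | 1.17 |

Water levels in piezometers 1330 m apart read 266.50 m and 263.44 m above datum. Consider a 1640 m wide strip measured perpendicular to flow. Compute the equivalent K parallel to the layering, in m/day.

203

Flow is parallel to layering, so each bed carries its own Darcy discharge and the transmissivities add.
Σ(K_i·b_i) = 657×7.44 + 1.89×7.56 + 1.17×9.19 = 4913 m²/day.
Total thickness b = 24.19 m, so K_eq = Σ(K_i·b_i)/b = 203.1 m/day.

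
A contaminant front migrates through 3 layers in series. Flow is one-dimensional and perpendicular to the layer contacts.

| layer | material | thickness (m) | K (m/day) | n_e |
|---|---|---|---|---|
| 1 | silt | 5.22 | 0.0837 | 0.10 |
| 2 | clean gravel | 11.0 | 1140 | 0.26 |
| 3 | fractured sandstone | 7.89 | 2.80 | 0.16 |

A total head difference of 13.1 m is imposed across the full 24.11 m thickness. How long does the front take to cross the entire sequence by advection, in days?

23.1

With flow normal to the layers, continuity requires the same specific discharge q through every layer.
Σ(b_i/K_i) = 5.22/0.0837 + 11.0/1140 + 7.89/2.80 = 65.19 d.
q = Δh / Σ(b_i/K_i) = 13.1 / 65.19 = 0.2009 m/day.
In each layer the seepage velocity is v_i = q/n_i, so the layer transit time is t_i = b_i·n_i / q:
  layer 1 (silt): t_1 = 5.22 × 0.10 / 0.2009 = 2.598 d
  layer 2 (clean gravel): t_2 = 11.0 × 0.26 / 0.2009 = 14.23 d
  layer 3 (fractured sandstone): t_3 = 7.89 × 0.16 / 0.2009 = 6.282 d
Total t = Σ t_i = 23.11 days.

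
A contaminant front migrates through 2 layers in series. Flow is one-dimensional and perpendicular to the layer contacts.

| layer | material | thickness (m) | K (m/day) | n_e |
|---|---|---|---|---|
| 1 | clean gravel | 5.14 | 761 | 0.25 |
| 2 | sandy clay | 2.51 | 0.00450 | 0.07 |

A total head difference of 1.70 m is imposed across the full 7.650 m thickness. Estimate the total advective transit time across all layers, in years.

1.31

With flow normal to the layers, continuity requires the same specific discharge q through every layer.
Σ(b_i/K_i) = 5.14/761 + 2.51/0.00450 = 557.8 d.
q = Δh / Σ(b_i/K_i) = 1.70 / 557.8 = 0.003048 m/day.
In each layer the seepage velocity is v_i = q/n_i, so the layer transit time is t_i = b_i·n_i / q:
  layer 1 (clean gravel): t_1 = 5.14 × 0.25 / 0.003048 = 421.6 d
  layer 2 (sandy clay): t_2 = 2.51 × 0.07 / 0.003048 = 57.65 d
Total t = Σ t_i = 479.3 days = 1.312 years.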